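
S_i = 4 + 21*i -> [4, 25, 46, 67, 88]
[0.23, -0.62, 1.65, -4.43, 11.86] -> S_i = 0.23*(-2.68)^i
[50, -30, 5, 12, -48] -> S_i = Random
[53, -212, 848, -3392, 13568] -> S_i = 53*-4^i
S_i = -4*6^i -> [-4, -24, -144, -864, -5184]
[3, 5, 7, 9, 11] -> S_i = 3 + 2*i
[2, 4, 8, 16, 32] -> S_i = 2*2^i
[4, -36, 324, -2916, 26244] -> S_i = 4*-9^i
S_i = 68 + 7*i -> [68, 75, 82, 89, 96]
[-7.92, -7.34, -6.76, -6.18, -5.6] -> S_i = -7.92 + 0.58*i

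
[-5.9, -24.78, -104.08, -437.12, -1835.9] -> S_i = -5.90*4.20^i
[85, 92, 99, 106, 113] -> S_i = 85 + 7*i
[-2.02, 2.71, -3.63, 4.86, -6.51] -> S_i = -2.02*(-1.34)^i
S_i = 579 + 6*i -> [579, 585, 591, 597, 603]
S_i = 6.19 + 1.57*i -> [6.19, 7.76, 9.33, 10.9, 12.47]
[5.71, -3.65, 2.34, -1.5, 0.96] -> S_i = 5.71*(-0.64)^i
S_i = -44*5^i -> [-44, -220, -1100, -5500, -27500]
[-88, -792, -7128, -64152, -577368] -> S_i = -88*9^i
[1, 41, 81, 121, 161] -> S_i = 1 + 40*i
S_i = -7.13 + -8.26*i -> [-7.13, -15.39, -23.65, -31.91, -40.17]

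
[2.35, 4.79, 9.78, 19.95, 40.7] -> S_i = 2.35*2.04^i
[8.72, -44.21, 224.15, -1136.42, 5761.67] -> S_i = 8.72*(-5.07)^i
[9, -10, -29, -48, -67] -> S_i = 9 + -19*i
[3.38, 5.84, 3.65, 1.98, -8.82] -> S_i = Random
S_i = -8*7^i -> [-8, -56, -392, -2744, -19208]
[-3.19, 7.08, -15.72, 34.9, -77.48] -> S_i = -3.19*(-2.22)^i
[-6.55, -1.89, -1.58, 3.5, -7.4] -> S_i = Random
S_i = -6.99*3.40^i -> [-6.99, -23.77, -80.8, -274.73, -934.1]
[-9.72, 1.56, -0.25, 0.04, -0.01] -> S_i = -9.72*(-0.16)^i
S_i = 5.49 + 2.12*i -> [5.49, 7.61, 9.73, 11.85, 13.97]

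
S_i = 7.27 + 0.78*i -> [7.27, 8.05, 8.83, 9.61, 10.39]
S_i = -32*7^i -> [-32, -224, -1568, -10976, -76832]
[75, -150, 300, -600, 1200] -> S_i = 75*-2^i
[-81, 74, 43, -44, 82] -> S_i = Random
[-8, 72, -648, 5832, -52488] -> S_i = -8*-9^i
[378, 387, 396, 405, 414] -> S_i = 378 + 9*i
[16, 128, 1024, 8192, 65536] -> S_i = 16*8^i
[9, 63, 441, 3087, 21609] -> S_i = 9*7^i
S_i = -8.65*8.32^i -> [-8.65, -71.97, -598.77, -4981.8, -41448.56]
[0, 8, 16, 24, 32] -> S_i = 0 + 8*i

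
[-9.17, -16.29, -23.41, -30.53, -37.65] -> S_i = -9.17 + -7.12*i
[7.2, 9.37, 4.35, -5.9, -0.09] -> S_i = Random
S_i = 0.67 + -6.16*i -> [0.67, -5.49, -11.65, -17.81, -23.97]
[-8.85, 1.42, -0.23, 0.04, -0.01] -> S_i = -8.85*(-0.16)^i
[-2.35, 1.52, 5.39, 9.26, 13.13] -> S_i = -2.35 + 3.87*i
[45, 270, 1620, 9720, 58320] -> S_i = 45*6^i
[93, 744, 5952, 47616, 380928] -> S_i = 93*8^i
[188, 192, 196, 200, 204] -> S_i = 188 + 4*i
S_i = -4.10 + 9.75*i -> [-4.1, 5.65, 15.4, 25.15, 34.9]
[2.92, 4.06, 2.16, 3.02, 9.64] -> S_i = Random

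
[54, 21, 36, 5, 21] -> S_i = Random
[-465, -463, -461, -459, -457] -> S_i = -465 + 2*i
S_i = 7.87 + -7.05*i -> [7.87, 0.82, -6.23, -13.28, -20.33]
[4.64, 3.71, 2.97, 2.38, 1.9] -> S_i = 4.64*0.80^i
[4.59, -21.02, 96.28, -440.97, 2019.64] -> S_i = 4.59*(-4.58)^i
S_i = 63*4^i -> [63, 252, 1008, 4032, 16128]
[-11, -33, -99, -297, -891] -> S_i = -11*3^i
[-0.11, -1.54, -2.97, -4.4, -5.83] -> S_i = -0.11 + -1.43*i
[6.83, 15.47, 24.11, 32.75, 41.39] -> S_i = 6.83 + 8.64*i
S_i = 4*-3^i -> [4, -12, 36, -108, 324]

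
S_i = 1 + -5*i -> [1, -4, -9, -14, -19]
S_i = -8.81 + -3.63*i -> [-8.81, -12.44, -16.07, -19.7, -23.33]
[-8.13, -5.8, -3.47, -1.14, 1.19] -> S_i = -8.13 + 2.33*i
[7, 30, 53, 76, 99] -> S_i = 7 + 23*i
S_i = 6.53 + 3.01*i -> [6.53, 9.54, 12.55, 15.56, 18.57]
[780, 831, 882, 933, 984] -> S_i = 780 + 51*i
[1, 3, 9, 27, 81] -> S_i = 1*3^i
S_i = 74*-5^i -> [74, -370, 1850, -9250, 46250]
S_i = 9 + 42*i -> [9, 51, 93, 135, 177]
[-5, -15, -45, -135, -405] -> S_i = -5*3^i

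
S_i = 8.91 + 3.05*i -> [8.91, 11.96, 15.01, 18.06, 21.11]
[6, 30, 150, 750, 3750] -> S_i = 6*5^i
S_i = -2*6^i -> [-2, -12, -72, -432, -2592]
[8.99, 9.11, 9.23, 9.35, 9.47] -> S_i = 8.99 + 0.12*i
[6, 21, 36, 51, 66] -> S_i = 6 + 15*i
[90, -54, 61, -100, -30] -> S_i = Random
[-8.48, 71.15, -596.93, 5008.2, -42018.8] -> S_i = -8.48*(-8.39)^i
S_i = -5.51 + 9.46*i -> [-5.51, 3.95, 13.41, 22.87, 32.33]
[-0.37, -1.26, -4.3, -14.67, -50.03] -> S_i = -0.37*3.41^i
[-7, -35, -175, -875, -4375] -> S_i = -7*5^i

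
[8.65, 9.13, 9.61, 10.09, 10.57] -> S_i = 8.65 + 0.48*i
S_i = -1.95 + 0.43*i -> [-1.95, -1.52, -1.09, -0.66, -0.23]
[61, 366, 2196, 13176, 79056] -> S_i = 61*6^i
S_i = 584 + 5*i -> [584, 589, 594, 599, 604]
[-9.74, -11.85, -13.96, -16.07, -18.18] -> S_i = -9.74 + -2.11*i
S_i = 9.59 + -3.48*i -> [9.59, 6.11, 2.63, -0.85, -4.33]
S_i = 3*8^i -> [3, 24, 192, 1536, 12288]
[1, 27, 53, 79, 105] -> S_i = 1 + 26*i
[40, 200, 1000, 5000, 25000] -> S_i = 40*5^i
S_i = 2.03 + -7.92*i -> [2.03, -5.89, -13.81, -21.73, -29.65]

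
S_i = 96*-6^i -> [96, -576, 3456, -20736, 124416]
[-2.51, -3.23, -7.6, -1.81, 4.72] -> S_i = Random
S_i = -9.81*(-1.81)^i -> [-9.81, 17.76, -32.14, 58.17, -105.29]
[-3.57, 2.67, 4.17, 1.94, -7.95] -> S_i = Random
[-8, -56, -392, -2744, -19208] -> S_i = -8*7^i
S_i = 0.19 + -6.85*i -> [0.19, -6.66, -13.51, -20.36, -27.21]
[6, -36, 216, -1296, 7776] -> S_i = 6*-6^i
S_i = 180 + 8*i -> [180, 188, 196, 204, 212]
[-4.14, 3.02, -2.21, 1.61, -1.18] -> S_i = -4.14*(-0.73)^i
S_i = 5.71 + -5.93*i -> [5.71, -0.22, -6.15, -12.08, -18.01]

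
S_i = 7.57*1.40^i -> [7.57, 10.6, 14.84, 20.77, 29.08]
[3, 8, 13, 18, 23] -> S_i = 3 + 5*i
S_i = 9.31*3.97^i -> [9.31, 36.96, 146.73, 582.53, 2312.66]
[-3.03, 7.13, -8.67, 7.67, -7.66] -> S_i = Random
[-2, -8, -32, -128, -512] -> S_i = -2*4^i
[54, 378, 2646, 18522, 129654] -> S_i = 54*7^i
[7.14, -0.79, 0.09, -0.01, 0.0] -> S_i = 7.14*(-0.11)^i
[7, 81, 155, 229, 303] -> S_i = 7 + 74*i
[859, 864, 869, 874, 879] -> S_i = 859 + 5*i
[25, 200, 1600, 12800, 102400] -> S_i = 25*8^i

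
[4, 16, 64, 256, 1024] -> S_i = 4*4^i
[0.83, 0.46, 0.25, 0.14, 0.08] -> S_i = 0.83*0.55^i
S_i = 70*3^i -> [70, 210, 630, 1890, 5670]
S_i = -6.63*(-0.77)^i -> [-6.63, 5.11, -3.93, 3.03, -2.33]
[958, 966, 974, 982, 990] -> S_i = 958 + 8*i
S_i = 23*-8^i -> [23, -184, 1472, -11776, 94208]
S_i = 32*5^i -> [32, 160, 800, 4000, 20000]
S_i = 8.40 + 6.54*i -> [8.4, 14.94, 21.48, 28.02, 34.56]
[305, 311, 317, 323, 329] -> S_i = 305 + 6*i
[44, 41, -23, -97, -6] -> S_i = Random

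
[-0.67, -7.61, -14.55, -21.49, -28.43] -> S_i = -0.67 + -6.94*i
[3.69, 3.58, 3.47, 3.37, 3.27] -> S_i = 3.69*0.97^i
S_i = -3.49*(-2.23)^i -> [-3.49, 7.78, -17.36, 38.7, -86.31]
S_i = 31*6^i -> [31, 186, 1116, 6696, 40176]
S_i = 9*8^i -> [9, 72, 576, 4608, 36864]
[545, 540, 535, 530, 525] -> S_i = 545 + -5*i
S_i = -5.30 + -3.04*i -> [-5.3, -8.34, -11.38, -14.42, -17.46]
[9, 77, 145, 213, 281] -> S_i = 9 + 68*i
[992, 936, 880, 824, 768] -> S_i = 992 + -56*i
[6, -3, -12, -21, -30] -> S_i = 6 + -9*i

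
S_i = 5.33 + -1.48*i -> [5.33, 3.85, 2.37, 0.89, -0.59]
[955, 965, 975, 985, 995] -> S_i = 955 + 10*i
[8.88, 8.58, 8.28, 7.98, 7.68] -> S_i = 8.88 + -0.30*i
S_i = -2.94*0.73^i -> [-2.94, -2.15, -1.57, -1.14, -0.83]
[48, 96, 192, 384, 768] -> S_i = 48*2^i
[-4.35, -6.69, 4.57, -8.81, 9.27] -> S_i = Random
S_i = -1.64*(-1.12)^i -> [-1.64, 1.84, -2.06, 2.3, -2.58]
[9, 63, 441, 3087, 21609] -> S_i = 9*7^i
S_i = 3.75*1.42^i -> [3.75, 5.32, 7.56, 10.74, 15.25]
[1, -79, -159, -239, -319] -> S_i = 1 + -80*i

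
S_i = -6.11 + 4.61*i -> [-6.11, -1.5, 3.11, 7.72, 12.33]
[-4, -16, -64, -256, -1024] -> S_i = -4*4^i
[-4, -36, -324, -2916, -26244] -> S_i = -4*9^i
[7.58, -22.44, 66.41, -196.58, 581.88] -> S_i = 7.58*(-2.96)^i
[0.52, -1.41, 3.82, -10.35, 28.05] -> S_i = 0.52*(-2.71)^i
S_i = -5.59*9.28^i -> [-5.59, -51.88, -481.4, -4467.41, -41457.56]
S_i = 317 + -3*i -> [317, 314, 311, 308, 305]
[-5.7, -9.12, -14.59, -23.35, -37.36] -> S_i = -5.70*1.60^i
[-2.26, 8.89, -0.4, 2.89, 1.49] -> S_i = Random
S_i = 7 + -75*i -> [7, -68, -143, -218, -293]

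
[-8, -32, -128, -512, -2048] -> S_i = -8*4^i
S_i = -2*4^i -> [-2, -8, -32, -128, -512]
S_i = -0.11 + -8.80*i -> [-0.11, -8.91, -17.71, -26.51, -35.31]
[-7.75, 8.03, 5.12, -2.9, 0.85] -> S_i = Random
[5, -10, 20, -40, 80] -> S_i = 5*-2^i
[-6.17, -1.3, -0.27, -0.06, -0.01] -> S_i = -6.17*0.21^i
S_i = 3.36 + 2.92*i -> [3.36, 6.28, 9.2, 12.12, 15.04]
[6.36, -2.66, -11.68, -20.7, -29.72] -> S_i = 6.36 + -9.02*i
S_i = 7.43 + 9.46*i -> [7.43, 16.89, 26.35, 35.81, 45.27]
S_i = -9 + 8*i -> [-9, -1, 7, 15, 23]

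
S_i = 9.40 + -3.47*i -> [9.4, 5.93, 2.46, -1.01, -4.48]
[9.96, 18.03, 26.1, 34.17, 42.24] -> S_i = 9.96 + 8.07*i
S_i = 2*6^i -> [2, 12, 72, 432, 2592]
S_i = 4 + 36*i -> [4, 40, 76, 112, 148]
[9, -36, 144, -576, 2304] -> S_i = 9*-4^i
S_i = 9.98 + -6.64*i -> [9.98, 3.34, -3.3, -9.94, -16.58]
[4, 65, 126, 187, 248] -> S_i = 4 + 61*i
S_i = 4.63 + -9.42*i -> [4.63, -4.79, -14.21, -23.63, -33.05]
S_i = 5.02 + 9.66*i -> [5.02, 14.68, 24.34, 34.0, 43.66]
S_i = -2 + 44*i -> [-2, 42, 86, 130, 174]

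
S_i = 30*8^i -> [30, 240, 1920, 15360, 122880]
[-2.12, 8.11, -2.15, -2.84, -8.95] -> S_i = Random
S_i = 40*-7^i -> [40, -280, 1960, -13720, 96040]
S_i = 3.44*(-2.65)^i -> [3.44, -9.12, 24.16, -64.02, 169.65]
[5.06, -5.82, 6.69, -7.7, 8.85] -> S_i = 5.06*(-1.15)^i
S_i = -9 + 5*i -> [-9, -4, 1, 6, 11]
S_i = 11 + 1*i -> [11, 12, 13, 14, 15]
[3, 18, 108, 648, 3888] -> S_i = 3*6^i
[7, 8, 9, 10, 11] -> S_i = 7 + 1*i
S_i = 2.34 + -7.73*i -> [2.34, -5.39, -13.12, -20.85, -28.58]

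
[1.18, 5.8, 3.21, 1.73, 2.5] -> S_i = Random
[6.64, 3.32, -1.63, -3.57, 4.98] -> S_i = Random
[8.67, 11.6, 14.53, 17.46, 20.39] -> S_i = 8.67 + 2.93*i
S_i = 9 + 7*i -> [9, 16, 23, 30, 37]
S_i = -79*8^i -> [-79, -632, -5056, -40448, -323584]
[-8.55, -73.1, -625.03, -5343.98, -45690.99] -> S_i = -8.55*8.55^i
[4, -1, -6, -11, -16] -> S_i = 4 + -5*i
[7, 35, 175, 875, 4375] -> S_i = 7*5^i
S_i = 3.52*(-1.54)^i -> [3.52, -5.42, 8.35, -12.86, 19.8]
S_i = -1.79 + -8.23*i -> [-1.79, -10.02, -18.25, -26.48, -34.71]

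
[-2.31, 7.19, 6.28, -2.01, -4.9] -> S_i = Random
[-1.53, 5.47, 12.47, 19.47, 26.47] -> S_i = -1.53 + 7.00*i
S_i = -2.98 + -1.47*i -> [-2.98, -4.45, -5.92, -7.39, -8.86]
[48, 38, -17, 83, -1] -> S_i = Random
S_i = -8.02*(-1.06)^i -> [-8.02, 8.5, -9.01, 9.55, -10.13]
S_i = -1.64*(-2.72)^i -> [-1.64, 4.46, -12.13, 33.0, -89.77]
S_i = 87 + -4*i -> [87, 83, 79, 75, 71]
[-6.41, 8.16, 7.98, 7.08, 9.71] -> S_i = Random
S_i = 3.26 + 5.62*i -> [3.26, 8.88, 14.5, 20.12, 25.74]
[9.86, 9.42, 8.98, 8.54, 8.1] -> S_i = 9.86 + -0.44*i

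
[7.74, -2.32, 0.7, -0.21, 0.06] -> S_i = 7.74*(-0.30)^i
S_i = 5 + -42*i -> [5, -37, -79, -121, -163]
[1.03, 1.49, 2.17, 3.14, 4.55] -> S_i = 1.03*1.45^i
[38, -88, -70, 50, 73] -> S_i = Random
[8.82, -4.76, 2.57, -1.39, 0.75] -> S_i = 8.82*(-0.54)^i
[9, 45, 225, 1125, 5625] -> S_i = 9*5^i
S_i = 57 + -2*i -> [57, 55, 53, 51, 49]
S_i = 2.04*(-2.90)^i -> [2.04, -5.92, 17.16, -49.75, 144.29]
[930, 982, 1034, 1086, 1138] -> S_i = 930 + 52*i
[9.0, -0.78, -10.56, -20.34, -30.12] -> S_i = 9.00 + -9.78*i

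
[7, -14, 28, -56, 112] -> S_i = 7*-2^i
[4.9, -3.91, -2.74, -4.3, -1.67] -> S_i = Random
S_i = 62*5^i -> [62, 310, 1550, 7750, 38750]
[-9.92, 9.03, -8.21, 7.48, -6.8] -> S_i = -9.92*(-0.91)^i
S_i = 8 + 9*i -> [8, 17, 26, 35, 44]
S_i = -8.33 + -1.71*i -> [-8.33, -10.04, -11.75, -13.46, -15.17]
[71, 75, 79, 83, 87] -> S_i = 71 + 4*i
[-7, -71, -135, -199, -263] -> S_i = -7 + -64*i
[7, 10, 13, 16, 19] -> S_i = 7 + 3*i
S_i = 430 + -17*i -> [430, 413, 396, 379, 362]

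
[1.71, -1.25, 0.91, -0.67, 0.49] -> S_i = 1.71*(-0.73)^i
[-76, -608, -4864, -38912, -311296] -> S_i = -76*8^i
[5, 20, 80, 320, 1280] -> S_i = 5*4^i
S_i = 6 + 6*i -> [6, 12, 18, 24, 30]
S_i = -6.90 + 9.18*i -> [-6.9, 2.28, 11.46, 20.64, 29.82]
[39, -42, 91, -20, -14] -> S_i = Random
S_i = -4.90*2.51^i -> [-4.9, -12.3, -30.87, -77.48, -194.49]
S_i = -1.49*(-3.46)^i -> [-1.49, 5.16, -17.84, 61.72, -213.55]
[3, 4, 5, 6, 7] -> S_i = 3 + 1*i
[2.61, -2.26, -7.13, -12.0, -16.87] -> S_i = 2.61 + -4.87*i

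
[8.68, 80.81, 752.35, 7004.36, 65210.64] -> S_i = 8.68*9.31^i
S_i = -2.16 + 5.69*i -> [-2.16, 3.53, 9.22, 14.91, 20.6]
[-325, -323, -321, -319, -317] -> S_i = -325 + 2*i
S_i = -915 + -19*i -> [-915, -934, -953, -972, -991]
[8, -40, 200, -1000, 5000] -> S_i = 8*-5^i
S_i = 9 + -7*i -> [9, 2, -5, -12, -19]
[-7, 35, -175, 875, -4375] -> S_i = -7*-5^i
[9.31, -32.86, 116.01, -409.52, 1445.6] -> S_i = 9.31*(-3.53)^i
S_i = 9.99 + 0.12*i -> [9.99, 10.11, 10.23, 10.35, 10.47]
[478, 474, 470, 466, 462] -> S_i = 478 + -4*i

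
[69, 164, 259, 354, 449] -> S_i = 69 + 95*i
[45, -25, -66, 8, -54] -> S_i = Random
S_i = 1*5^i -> [1, 5, 25, 125, 625]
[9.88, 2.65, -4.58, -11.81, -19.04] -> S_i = 9.88 + -7.23*i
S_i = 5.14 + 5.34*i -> [5.14, 10.48, 15.82, 21.16, 26.5]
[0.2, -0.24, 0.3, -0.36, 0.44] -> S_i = 0.20*(-1.22)^i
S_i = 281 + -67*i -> [281, 214, 147, 80, 13]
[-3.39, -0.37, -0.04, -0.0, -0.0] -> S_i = -3.39*0.11^i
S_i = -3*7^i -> [-3, -21, -147, -1029, -7203]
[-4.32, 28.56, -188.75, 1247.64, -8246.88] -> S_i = -4.32*(-6.61)^i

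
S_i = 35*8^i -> [35, 280, 2240, 17920, 143360]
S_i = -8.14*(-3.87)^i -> [-8.14, 31.5, -121.91, 471.8, -1825.86]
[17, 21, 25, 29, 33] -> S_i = 17 + 4*i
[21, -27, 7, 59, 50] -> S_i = Random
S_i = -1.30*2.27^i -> [-1.3, -2.95, -6.7, -15.21, -34.52]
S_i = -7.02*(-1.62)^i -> [-7.02, 11.37, -18.42, 29.85, -48.35]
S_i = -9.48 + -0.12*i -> [-9.48, -9.6, -9.72, -9.84, -9.96]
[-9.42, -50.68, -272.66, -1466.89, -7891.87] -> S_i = -9.42*5.38^i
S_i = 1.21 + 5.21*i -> [1.21, 6.42, 11.63, 16.84, 22.05]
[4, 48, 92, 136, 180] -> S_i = 4 + 44*i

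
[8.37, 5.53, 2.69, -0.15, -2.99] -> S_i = 8.37 + -2.84*i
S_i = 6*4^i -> [6, 24, 96, 384, 1536]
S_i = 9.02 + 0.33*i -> [9.02, 9.35, 9.68, 10.01, 10.34]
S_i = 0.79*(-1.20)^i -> [0.79, -0.95, 1.14, -1.37, 1.64]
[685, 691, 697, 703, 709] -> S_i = 685 + 6*i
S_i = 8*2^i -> [8, 16, 32, 64, 128]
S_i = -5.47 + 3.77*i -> [-5.47, -1.7, 2.07, 5.84, 9.61]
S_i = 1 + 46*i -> [1, 47, 93, 139, 185]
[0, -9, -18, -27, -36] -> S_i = 0 + -9*i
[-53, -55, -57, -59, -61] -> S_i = -53 + -2*i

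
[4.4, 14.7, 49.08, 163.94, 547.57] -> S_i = 4.40*3.34^i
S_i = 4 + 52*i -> [4, 56, 108, 160, 212]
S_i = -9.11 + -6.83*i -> [-9.11, -15.94, -22.77, -29.6, -36.43]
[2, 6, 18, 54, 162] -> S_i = 2*3^i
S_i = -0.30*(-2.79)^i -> [-0.3, 0.84, -2.34, 6.52, -18.18]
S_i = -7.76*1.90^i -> [-7.76, -14.74, -28.01, -53.23, -101.13]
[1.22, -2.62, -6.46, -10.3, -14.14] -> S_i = 1.22 + -3.84*i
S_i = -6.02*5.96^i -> [-6.02, -35.88, -213.84, -1274.49, -7595.94]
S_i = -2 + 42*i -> [-2, 40, 82, 124, 166]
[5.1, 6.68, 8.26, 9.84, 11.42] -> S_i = 5.10 + 1.58*i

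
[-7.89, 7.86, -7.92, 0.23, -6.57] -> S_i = Random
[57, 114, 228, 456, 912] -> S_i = 57*2^i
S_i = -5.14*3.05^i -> [-5.14, -15.68, -47.81, -145.84, -444.8]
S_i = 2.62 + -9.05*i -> [2.62, -6.43, -15.48, -24.53, -33.58]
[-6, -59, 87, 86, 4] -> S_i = Random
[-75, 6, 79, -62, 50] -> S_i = Random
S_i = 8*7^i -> [8, 56, 392, 2744, 19208]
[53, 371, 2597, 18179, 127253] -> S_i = 53*7^i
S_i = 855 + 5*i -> [855, 860, 865, 870, 875]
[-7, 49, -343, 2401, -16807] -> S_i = -7*-7^i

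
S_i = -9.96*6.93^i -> [-9.96, -69.02, -478.33, -3314.81, -22971.65]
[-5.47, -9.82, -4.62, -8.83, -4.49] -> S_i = Random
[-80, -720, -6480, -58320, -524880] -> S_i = -80*9^i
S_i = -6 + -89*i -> [-6, -95, -184, -273, -362]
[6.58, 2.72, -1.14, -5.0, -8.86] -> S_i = 6.58 + -3.86*i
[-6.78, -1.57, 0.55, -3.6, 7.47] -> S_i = Random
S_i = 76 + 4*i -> [76, 80, 84, 88, 92]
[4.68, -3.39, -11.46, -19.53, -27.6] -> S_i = 4.68 + -8.07*i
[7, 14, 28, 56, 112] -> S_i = 7*2^i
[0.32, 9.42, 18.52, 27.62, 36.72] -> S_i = 0.32 + 9.10*i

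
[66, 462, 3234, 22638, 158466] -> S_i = 66*7^i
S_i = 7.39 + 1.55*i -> [7.39, 8.94, 10.49, 12.04, 13.59]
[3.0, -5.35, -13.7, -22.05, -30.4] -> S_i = 3.00 + -8.35*i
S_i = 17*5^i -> [17, 85, 425, 2125, 10625]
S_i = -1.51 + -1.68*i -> [-1.51, -3.19, -4.87, -6.55, -8.23]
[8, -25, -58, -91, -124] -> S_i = 8 + -33*i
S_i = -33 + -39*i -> [-33, -72, -111, -150, -189]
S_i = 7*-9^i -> [7, -63, 567, -5103, 45927]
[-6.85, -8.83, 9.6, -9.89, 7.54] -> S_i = Random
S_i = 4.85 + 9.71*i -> [4.85, 14.56, 24.27, 33.98, 43.69]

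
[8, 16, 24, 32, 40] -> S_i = 8 + 8*i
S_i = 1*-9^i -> [1, -9, 81, -729, 6561]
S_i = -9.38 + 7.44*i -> [-9.38, -1.94, 5.5, 12.94, 20.38]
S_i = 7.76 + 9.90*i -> [7.76, 17.66, 27.56, 37.46, 47.36]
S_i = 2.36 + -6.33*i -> [2.36, -3.97, -10.3, -16.63, -22.96]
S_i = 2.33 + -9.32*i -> [2.33, -6.99, -16.31, -25.63, -34.95]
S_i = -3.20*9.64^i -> [-3.2, -30.85, -297.37, -2866.69, -27634.91]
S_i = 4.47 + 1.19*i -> [4.47, 5.66, 6.85, 8.04, 9.23]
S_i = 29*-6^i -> [29, -174, 1044, -6264, 37584]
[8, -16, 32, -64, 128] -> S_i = 8*-2^i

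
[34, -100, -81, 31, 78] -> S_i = Random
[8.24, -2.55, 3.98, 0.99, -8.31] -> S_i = Random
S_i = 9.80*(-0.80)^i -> [9.8, -7.84, 6.27, -5.02, 4.01]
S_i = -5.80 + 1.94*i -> [-5.8, -3.86, -1.92, 0.02, 1.96]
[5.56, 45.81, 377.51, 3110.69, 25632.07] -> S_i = 5.56*8.24^i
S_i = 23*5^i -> [23, 115, 575, 2875, 14375]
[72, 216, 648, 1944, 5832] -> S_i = 72*3^i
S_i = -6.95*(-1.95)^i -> [-6.95, 13.55, -26.43, 51.53, -100.49]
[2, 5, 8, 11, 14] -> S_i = 2 + 3*i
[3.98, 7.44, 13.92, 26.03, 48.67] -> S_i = 3.98*1.87^i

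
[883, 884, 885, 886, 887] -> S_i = 883 + 1*i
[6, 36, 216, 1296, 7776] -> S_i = 6*6^i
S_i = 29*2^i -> [29, 58, 116, 232, 464]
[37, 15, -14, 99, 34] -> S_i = Random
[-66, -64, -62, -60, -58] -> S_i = -66 + 2*i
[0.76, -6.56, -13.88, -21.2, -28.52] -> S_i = 0.76 + -7.32*i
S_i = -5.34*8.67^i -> [-5.34, -46.3, -401.4, -3480.15, -30172.94]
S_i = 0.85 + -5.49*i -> [0.85, -4.64, -10.13, -15.62, -21.11]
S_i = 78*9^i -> [78, 702, 6318, 56862, 511758]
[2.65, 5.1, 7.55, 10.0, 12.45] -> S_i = 2.65 + 2.45*i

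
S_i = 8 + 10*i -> [8, 18, 28, 38, 48]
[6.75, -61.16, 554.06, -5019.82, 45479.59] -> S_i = 6.75*(-9.06)^i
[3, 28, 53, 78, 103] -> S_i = 3 + 25*i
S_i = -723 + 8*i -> [-723, -715, -707, -699, -691]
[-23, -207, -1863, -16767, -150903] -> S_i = -23*9^i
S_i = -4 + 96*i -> [-4, 92, 188, 284, 380]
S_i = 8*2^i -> [8, 16, 32, 64, 128]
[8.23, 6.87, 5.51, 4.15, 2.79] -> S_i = 8.23 + -1.36*i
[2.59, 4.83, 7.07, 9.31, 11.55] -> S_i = 2.59 + 2.24*i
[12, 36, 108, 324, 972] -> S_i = 12*3^i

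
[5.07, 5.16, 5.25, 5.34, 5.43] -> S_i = 5.07 + 0.09*i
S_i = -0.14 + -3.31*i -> [-0.14, -3.45, -6.76, -10.07, -13.38]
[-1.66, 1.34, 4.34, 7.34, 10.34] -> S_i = -1.66 + 3.00*i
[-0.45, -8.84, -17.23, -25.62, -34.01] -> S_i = -0.45 + -8.39*i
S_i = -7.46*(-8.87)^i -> [-7.46, 66.17, -586.93, 5206.07, -46177.81]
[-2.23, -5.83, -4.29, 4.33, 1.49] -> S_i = Random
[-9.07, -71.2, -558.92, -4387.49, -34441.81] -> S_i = -9.07*7.85^i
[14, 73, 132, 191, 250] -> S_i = 14 + 59*i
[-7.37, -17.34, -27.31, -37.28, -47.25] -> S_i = -7.37 + -9.97*i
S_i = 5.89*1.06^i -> [5.89, 6.24, 6.62, 7.02, 7.44]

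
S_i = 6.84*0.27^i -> [6.84, 1.85, 0.5, 0.13, 0.04]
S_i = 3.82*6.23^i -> [3.82, 23.8, 148.27, 923.69, 5754.61]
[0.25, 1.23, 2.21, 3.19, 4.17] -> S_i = 0.25 + 0.98*i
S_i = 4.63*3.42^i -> [4.63, 15.83, 54.15, 185.21, 633.41]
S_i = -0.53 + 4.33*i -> [-0.53, 3.8, 8.13, 12.46, 16.79]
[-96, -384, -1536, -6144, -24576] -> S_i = -96*4^i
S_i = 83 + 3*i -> [83, 86, 89, 92, 95]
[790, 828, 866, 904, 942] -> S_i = 790 + 38*i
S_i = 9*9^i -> [9, 81, 729, 6561, 59049]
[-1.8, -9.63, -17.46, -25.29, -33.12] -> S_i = -1.80 + -7.83*i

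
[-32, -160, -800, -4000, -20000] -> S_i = -32*5^i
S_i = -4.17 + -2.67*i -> [-4.17, -6.84, -9.51, -12.18, -14.85]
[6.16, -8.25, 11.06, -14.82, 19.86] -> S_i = 6.16*(-1.34)^i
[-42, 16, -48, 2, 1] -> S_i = Random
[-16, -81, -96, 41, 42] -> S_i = Random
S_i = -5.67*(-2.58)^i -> [-5.67, 14.63, -37.74, 97.37, -251.22]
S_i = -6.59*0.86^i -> [-6.59, -5.67, -4.87, -4.19, -3.6]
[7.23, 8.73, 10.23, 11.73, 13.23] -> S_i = 7.23 + 1.50*i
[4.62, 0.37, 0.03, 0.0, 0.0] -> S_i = 4.62*0.08^i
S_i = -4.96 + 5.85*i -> [-4.96, 0.89, 6.74, 12.59, 18.44]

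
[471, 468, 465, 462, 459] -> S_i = 471 + -3*i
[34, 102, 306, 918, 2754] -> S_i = 34*3^i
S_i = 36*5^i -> [36, 180, 900, 4500, 22500]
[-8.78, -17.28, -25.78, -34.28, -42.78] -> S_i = -8.78 + -8.50*i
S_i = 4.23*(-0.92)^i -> [4.23, -3.89, 3.58, -3.29, 3.03]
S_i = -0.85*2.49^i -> [-0.85, -2.12, -5.27, -13.12, -32.68]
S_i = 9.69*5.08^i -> [9.69, 49.23, 250.06, 1270.33, 6453.25]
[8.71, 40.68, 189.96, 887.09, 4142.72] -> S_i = 8.71*4.67^i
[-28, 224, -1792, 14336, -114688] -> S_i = -28*-8^i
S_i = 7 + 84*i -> [7, 91, 175, 259, 343]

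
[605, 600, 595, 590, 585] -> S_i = 605 + -5*i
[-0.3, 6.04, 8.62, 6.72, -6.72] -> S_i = Random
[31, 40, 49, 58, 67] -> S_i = 31 + 9*i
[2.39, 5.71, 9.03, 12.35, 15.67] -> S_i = 2.39 + 3.32*i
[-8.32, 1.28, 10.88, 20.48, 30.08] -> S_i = -8.32 + 9.60*i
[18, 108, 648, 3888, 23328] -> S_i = 18*6^i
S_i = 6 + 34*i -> [6, 40, 74, 108, 142]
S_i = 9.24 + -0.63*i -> [9.24, 8.61, 7.98, 7.35, 6.72]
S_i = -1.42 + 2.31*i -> [-1.42, 0.89, 3.2, 5.51, 7.82]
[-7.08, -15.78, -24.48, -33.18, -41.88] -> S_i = -7.08 + -8.70*i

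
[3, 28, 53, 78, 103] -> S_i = 3 + 25*i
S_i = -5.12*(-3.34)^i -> [-5.12, 17.1, -57.12, 190.77, -637.17]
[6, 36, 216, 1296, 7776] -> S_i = 6*6^i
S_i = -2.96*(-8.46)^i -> [-2.96, 25.04, -211.85, 1792.27, -15162.58]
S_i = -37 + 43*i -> [-37, 6, 49, 92, 135]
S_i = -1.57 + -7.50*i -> [-1.57, -9.07, -16.57, -24.07, -31.57]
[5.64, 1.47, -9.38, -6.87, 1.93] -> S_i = Random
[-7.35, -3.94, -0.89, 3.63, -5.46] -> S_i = Random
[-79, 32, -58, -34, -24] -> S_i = Random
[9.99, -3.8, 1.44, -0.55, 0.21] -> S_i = 9.99*(-0.38)^i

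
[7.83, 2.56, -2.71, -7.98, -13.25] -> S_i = 7.83 + -5.27*i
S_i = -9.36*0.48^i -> [-9.36, -4.49, -2.16, -1.04, -0.5]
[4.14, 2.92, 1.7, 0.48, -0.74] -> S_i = 4.14 + -1.22*i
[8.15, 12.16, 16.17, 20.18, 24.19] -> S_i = 8.15 + 4.01*i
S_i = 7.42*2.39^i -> [7.42, 17.73, 42.38, 101.3, 242.1]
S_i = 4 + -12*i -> [4, -8, -20, -32, -44]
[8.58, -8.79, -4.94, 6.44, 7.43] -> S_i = Random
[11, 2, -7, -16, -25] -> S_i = 11 + -9*i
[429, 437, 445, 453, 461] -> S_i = 429 + 8*i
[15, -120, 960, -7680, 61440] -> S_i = 15*-8^i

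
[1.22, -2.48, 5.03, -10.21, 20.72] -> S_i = 1.22*(-2.03)^i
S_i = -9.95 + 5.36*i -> [-9.95, -4.59, 0.77, 6.13, 11.49]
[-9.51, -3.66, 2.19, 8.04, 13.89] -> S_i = -9.51 + 5.85*i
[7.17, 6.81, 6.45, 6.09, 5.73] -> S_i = 7.17 + -0.36*i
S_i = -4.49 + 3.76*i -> [-4.49, -0.73, 3.03, 6.79, 10.55]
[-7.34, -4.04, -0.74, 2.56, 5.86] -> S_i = -7.34 + 3.30*i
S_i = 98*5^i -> [98, 490, 2450, 12250, 61250]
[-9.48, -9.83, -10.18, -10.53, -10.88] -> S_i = -9.48 + -0.35*i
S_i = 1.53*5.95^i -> [1.53, 9.1, 54.17, 322.29, 1917.61]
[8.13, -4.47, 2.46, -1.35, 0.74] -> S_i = 8.13*(-0.55)^i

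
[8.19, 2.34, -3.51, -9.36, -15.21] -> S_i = 8.19 + -5.85*i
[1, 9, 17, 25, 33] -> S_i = 1 + 8*i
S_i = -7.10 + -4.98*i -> [-7.1, -12.08, -17.06, -22.04, -27.02]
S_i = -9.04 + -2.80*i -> [-9.04, -11.84, -14.64, -17.44, -20.24]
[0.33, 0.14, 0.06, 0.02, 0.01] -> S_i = 0.33*0.41^i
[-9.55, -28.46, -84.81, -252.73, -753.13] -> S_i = -9.55*2.98^i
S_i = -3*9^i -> [-3, -27, -243, -2187, -19683]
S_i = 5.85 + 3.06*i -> [5.85, 8.91, 11.97, 15.03, 18.09]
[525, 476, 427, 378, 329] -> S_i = 525 + -49*i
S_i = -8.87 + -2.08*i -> [-8.87, -10.95, -13.03, -15.11, -17.19]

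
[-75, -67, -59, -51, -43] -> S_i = -75 + 8*i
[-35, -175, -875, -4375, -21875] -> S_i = -35*5^i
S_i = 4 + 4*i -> [4, 8, 12, 16, 20]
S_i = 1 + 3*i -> [1, 4, 7, 10, 13]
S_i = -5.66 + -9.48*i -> [-5.66, -15.14, -24.62, -34.1, -43.58]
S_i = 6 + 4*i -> [6, 10, 14, 18, 22]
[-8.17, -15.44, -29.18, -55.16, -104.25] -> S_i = -8.17*1.89^i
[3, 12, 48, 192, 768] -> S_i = 3*4^i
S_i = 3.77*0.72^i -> [3.77, 2.71, 1.95, 1.41, 1.01]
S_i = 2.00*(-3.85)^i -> [2.0, -7.7, 29.65, -114.13, 439.41]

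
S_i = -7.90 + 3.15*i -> [-7.9, -4.75, -1.6, 1.55, 4.7]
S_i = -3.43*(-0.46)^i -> [-3.43, 1.58, -0.73, 0.33, -0.15]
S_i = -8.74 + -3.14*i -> [-8.74, -11.88, -15.02, -18.16, -21.3]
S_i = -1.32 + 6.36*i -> [-1.32, 5.04, 11.4, 17.76, 24.12]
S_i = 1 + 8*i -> [1, 9, 17, 25, 33]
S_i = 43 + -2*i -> [43, 41, 39, 37, 35]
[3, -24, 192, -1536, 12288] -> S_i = 3*-8^i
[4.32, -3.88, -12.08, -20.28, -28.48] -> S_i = 4.32 + -8.20*i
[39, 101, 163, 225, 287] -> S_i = 39 + 62*i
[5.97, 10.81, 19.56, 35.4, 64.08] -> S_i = 5.97*1.81^i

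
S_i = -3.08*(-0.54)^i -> [-3.08, 1.66, -0.9, 0.48, -0.26]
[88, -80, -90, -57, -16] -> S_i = Random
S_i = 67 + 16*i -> [67, 83, 99, 115, 131]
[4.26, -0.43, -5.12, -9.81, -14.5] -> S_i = 4.26 + -4.69*i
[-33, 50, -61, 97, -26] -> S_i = Random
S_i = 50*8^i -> [50, 400, 3200, 25600, 204800]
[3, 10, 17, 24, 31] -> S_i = 3 + 7*i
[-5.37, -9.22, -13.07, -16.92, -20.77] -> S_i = -5.37 + -3.85*i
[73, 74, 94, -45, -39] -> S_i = Random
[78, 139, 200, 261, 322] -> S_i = 78 + 61*i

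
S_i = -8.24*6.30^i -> [-8.24, -51.91, -327.05, -2060.39, -12980.44]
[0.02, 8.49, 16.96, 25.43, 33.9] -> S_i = 0.02 + 8.47*i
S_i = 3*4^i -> [3, 12, 48, 192, 768]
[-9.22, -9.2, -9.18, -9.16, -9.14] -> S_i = -9.22 + 0.02*i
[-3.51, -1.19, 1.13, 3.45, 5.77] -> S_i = -3.51 + 2.32*i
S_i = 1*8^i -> [1, 8, 64, 512, 4096]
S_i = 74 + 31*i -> [74, 105, 136, 167, 198]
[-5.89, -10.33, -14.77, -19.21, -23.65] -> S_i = -5.89 + -4.44*i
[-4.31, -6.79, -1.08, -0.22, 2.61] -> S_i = Random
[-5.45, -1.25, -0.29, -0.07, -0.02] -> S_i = -5.45*0.23^i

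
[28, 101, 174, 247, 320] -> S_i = 28 + 73*i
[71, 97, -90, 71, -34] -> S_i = Random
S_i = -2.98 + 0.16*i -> [-2.98, -2.82, -2.66, -2.5, -2.34]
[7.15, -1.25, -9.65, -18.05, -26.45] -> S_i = 7.15 + -8.40*i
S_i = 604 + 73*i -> [604, 677, 750, 823, 896]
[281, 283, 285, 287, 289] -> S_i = 281 + 2*i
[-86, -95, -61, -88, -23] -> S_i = Random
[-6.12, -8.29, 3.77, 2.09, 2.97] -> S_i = Random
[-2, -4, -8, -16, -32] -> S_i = -2*2^i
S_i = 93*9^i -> [93, 837, 7533, 67797, 610173]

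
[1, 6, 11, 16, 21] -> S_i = 1 + 5*i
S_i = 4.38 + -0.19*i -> [4.38, 4.19, 4.0, 3.81, 3.62]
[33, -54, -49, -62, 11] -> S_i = Random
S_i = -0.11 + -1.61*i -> [-0.11, -1.72, -3.33, -4.94, -6.55]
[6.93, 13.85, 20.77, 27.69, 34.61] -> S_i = 6.93 + 6.92*i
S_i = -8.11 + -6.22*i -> [-8.11, -14.33, -20.55, -26.77, -32.99]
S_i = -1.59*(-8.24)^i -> [-1.59, 13.1, -107.96, 889.57, -7330.03]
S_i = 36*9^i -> [36, 324, 2916, 26244, 236196]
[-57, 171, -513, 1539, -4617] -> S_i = -57*-3^i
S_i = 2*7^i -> [2, 14, 98, 686, 4802]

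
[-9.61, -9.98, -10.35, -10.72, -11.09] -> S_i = -9.61 + -0.37*i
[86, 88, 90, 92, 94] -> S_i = 86 + 2*i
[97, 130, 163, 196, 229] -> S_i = 97 + 33*i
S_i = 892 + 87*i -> [892, 979, 1066, 1153, 1240]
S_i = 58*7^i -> [58, 406, 2842, 19894, 139258]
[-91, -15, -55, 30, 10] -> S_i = Random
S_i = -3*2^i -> [-3, -6, -12, -24, -48]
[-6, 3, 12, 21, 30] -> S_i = -6 + 9*i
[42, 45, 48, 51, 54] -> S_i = 42 + 3*i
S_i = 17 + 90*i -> [17, 107, 197, 287, 377]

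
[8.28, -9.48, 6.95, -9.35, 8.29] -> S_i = Random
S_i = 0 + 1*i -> [0, 1, 2, 3, 4]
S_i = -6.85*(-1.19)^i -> [-6.85, 8.15, -9.7, 11.54, -13.74]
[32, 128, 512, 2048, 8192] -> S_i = 32*4^i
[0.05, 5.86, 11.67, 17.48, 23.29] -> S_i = 0.05 + 5.81*i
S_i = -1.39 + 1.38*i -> [-1.39, -0.01, 1.37, 2.75, 4.13]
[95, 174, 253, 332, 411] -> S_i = 95 + 79*i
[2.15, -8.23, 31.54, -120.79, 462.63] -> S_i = 2.15*(-3.83)^i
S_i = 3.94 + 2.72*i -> [3.94, 6.66, 9.38, 12.1, 14.82]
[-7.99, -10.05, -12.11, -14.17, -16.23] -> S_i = -7.99 + -2.06*i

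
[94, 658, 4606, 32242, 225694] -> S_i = 94*7^i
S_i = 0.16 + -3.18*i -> [0.16, -3.02, -6.2, -9.38, -12.56]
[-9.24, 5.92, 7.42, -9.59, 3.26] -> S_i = Random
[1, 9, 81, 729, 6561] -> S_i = 1*9^i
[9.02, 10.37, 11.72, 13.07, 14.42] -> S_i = 9.02 + 1.35*i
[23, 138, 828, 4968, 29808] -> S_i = 23*6^i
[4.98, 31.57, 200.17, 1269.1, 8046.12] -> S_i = 4.98*6.34^i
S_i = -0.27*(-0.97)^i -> [-0.27, 0.26, -0.25, 0.25, -0.24]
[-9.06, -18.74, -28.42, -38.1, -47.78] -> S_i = -9.06 + -9.68*i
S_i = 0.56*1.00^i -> [0.56, 0.56, 0.56, 0.56, 0.56]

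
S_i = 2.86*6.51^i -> [2.86, 18.62, 121.21, 789.06, 5136.77]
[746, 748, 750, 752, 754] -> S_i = 746 + 2*i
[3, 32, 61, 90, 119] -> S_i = 3 + 29*i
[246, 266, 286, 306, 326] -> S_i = 246 + 20*i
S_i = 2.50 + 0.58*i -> [2.5, 3.08, 3.66, 4.24, 4.82]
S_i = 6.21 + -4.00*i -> [6.21, 2.21, -1.79, -5.79, -9.79]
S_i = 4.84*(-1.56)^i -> [4.84, -7.55, 11.78, -18.37, 28.66]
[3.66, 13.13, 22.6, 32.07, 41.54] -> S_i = 3.66 + 9.47*i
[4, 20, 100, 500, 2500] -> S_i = 4*5^i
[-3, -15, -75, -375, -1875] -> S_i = -3*5^i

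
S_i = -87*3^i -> [-87, -261, -783, -2349, -7047]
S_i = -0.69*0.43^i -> [-0.69, -0.3, -0.13, -0.05, -0.02]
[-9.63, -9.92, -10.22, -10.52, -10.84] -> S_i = -9.63*1.03^i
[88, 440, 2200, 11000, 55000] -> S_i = 88*5^i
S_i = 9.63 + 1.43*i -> [9.63, 11.06, 12.49, 13.92, 15.35]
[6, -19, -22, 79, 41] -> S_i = Random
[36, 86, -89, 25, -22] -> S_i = Random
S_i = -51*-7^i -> [-51, 357, -2499, 17493, -122451]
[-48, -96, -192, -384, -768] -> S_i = -48*2^i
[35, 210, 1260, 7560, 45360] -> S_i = 35*6^i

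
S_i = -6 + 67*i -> [-6, 61, 128, 195, 262]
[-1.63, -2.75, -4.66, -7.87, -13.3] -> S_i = -1.63*1.69^i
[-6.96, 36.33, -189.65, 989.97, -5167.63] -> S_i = -6.96*(-5.22)^i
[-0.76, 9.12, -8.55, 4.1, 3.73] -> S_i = Random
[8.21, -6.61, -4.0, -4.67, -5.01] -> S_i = Random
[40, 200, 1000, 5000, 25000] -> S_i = 40*5^i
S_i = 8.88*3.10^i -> [8.88, 27.53, 85.34, 264.54, 820.09]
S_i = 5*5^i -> [5, 25, 125, 625, 3125]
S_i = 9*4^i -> [9, 36, 144, 576, 2304]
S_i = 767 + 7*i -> [767, 774, 781, 788, 795]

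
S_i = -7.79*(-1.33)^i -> [-7.79, 10.36, -13.78, 18.33, -24.37]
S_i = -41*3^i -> [-41, -123, -369, -1107, -3321]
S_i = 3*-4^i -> [3, -12, 48, -192, 768]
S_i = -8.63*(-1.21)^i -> [-8.63, 10.44, -12.64, 15.29, -18.5]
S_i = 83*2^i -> [83, 166, 332, 664, 1328]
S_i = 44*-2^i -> [44, -88, 176, -352, 704]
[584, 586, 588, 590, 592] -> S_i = 584 + 2*i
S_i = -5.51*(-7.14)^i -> [-5.51, 39.34, -280.9, 2005.61, -14320.05]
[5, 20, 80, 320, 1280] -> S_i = 5*4^i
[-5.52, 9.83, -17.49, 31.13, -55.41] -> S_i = -5.52*(-1.78)^i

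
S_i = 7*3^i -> [7, 21, 63, 189, 567]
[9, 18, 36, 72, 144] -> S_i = 9*2^i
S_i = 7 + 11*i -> [7, 18, 29, 40, 51]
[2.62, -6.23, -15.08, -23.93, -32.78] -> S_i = 2.62 + -8.85*i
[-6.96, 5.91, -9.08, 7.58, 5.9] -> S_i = Random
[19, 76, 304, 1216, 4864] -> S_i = 19*4^i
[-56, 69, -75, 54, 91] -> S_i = Random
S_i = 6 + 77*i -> [6, 83, 160, 237, 314]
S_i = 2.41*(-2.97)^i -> [2.41, -7.16, 21.26, -63.14, 187.52]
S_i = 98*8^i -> [98, 784, 6272, 50176, 401408]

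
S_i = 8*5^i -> [8, 40, 200, 1000, 5000]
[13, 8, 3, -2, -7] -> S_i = 13 + -5*i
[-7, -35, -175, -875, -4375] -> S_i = -7*5^i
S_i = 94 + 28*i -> [94, 122, 150, 178, 206]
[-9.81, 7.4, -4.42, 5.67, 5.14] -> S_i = Random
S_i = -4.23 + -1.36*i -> [-4.23, -5.59, -6.95, -8.31, -9.67]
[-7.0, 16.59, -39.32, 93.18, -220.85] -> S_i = -7.00*(-2.37)^i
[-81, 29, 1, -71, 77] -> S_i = Random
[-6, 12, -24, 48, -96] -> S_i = -6*-2^i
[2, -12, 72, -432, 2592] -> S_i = 2*-6^i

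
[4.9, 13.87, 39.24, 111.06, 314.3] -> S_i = 4.90*2.83^i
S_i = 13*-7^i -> [13, -91, 637, -4459, 31213]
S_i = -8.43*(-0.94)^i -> [-8.43, 7.92, -7.45, 7.0, -6.58]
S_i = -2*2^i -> [-2, -4, -8, -16, -32]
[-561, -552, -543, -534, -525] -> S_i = -561 + 9*i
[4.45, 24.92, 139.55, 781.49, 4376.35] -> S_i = 4.45*5.60^i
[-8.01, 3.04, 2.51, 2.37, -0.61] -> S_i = Random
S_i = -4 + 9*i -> [-4, 5, 14, 23, 32]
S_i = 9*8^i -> [9, 72, 576, 4608, 36864]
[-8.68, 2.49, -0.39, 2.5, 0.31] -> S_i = Random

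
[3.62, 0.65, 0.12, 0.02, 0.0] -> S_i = 3.62*0.18^i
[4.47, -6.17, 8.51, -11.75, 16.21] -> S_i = 4.47*(-1.38)^i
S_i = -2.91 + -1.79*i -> [-2.91, -4.7, -6.49, -8.28, -10.07]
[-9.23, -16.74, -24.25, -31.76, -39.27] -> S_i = -9.23 + -7.51*i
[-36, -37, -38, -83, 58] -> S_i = Random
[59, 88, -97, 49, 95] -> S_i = Random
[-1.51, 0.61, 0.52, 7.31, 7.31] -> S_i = Random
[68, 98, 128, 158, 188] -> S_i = 68 + 30*i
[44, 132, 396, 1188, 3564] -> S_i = 44*3^i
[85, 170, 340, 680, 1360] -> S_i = 85*2^i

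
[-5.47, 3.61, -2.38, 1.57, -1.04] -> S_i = -5.47*(-0.66)^i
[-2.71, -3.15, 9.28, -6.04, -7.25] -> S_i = Random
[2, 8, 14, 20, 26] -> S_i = 2 + 6*i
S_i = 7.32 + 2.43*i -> [7.32, 9.75, 12.18, 14.61, 17.04]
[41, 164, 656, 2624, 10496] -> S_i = 41*4^i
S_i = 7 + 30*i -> [7, 37, 67, 97, 127]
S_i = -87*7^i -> [-87, -609, -4263, -29841, -208887]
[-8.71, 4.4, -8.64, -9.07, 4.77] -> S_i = Random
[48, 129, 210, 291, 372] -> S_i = 48 + 81*i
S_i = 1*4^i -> [1, 4, 16, 64, 256]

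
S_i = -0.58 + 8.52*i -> [-0.58, 7.94, 16.46, 24.98, 33.5]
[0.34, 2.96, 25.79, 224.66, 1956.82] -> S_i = 0.34*8.71^i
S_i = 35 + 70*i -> [35, 105, 175, 245, 315]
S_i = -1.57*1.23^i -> [-1.57, -1.93, -2.38, -2.92, -3.59]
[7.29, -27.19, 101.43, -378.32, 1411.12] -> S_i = 7.29*(-3.73)^i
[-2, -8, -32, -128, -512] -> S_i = -2*4^i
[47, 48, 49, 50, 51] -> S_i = 47 + 1*i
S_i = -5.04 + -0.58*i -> [-5.04, -5.62, -6.2, -6.78, -7.36]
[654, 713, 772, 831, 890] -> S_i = 654 + 59*i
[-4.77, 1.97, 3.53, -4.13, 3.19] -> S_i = Random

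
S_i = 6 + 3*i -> [6, 9, 12, 15, 18]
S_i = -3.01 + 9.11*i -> [-3.01, 6.1, 15.21, 24.32, 33.43]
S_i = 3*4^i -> [3, 12, 48, 192, 768]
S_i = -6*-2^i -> [-6, 12, -24, 48, -96]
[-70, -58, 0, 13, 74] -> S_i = Random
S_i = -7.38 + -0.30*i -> [-7.38, -7.68, -7.98, -8.28, -8.58]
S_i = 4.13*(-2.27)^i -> [4.13, -9.38, 21.28, -48.31, 109.66]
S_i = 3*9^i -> [3, 27, 243, 2187, 19683]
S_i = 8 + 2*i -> [8, 10, 12, 14, 16]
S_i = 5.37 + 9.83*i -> [5.37, 15.2, 25.03, 34.86, 44.69]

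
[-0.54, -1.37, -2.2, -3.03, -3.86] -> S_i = -0.54 + -0.83*i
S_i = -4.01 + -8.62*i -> [-4.01, -12.63, -21.25, -29.87, -38.49]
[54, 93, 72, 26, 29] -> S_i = Random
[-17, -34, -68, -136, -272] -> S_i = -17*2^i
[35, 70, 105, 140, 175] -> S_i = 35 + 35*i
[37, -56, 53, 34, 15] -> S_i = Random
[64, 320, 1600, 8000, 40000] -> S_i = 64*5^i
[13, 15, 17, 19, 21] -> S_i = 13 + 2*i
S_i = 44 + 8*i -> [44, 52, 60, 68, 76]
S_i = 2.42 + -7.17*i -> [2.42, -4.75, -11.92, -19.09, -26.26]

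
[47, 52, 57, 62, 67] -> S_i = 47 + 5*i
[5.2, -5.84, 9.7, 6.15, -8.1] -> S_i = Random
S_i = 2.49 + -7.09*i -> [2.49, -4.6, -11.69, -18.78, -25.87]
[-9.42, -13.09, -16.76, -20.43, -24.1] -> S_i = -9.42 + -3.67*i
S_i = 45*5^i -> [45, 225, 1125, 5625, 28125]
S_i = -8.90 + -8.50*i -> [-8.9, -17.4, -25.9, -34.4, -42.9]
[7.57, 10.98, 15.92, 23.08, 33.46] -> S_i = 7.57*1.45^i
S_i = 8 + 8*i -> [8, 16, 24, 32, 40]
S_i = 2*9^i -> [2, 18, 162, 1458, 13122]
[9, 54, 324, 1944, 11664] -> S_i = 9*6^i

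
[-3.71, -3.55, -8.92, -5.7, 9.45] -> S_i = Random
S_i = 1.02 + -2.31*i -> [1.02, -1.29, -3.6, -5.91, -8.22]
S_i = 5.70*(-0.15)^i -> [5.7, -0.86, 0.13, -0.02, 0.0]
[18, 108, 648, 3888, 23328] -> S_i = 18*6^i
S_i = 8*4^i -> [8, 32, 128, 512, 2048]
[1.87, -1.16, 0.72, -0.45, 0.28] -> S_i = 1.87*(-0.62)^i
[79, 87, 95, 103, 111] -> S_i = 79 + 8*i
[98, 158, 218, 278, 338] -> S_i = 98 + 60*i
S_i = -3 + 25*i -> [-3, 22, 47, 72, 97]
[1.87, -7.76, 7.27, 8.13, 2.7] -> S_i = Random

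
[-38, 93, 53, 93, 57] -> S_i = Random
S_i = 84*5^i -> [84, 420, 2100, 10500, 52500]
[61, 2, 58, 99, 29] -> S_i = Random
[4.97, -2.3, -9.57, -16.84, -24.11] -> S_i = 4.97 + -7.27*i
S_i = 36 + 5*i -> [36, 41, 46, 51, 56]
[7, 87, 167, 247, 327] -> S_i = 7 + 80*i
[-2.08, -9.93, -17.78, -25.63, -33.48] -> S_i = -2.08 + -7.85*i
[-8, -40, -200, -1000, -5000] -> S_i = -8*5^i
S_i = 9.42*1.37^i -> [9.42, 12.91, 17.68, 24.22, 33.18]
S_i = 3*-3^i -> [3, -9, 27, -81, 243]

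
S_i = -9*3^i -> [-9, -27, -81, -243, -729]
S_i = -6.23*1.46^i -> [-6.23, -9.1, -13.28, -19.39, -28.31]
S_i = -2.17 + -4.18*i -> [-2.17, -6.35, -10.53, -14.71, -18.89]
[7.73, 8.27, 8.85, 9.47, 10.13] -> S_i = 7.73*1.07^i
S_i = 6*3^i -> [6, 18, 54, 162, 486]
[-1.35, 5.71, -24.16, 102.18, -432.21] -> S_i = -1.35*(-4.23)^i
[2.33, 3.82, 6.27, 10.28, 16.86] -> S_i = 2.33*1.64^i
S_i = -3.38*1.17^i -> [-3.38, -3.95, -4.63, -5.41, -6.33]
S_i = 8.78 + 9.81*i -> [8.78, 18.59, 28.4, 38.21, 48.02]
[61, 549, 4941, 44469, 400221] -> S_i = 61*9^i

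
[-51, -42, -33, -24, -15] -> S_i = -51 + 9*i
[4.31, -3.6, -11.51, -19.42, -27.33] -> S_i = 4.31 + -7.91*i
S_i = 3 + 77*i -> [3, 80, 157, 234, 311]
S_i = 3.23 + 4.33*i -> [3.23, 7.56, 11.89, 16.22, 20.55]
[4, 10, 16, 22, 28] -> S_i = 4 + 6*i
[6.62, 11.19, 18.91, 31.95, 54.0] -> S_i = 6.62*1.69^i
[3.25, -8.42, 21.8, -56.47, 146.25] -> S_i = 3.25*(-2.59)^i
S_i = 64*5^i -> [64, 320, 1600, 8000, 40000]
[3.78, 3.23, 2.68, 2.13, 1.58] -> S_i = 3.78 + -0.55*i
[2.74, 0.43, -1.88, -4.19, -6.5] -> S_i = 2.74 + -2.31*i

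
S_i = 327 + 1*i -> [327, 328, 329, 330, 331]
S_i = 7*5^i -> [7, 35, 175, 875, 4375]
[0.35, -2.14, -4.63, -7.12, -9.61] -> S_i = 0.35 + -2.49*i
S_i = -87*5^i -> [-87, -435, -2175, -10875, -54375]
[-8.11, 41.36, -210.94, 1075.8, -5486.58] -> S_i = -8.11*(-5.10)^i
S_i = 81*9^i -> [81, 729, 6561, 59049, 531441]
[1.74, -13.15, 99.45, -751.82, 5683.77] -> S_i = 1.74*(-7.56)^i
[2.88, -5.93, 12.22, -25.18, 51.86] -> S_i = 2.88*(-2.06)^i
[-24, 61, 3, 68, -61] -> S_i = Random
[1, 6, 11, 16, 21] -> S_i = 1 + 5*i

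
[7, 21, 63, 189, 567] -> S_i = 7*3^i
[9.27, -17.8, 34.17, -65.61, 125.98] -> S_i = 9.27*(-1.92)^i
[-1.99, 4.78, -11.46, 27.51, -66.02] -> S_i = -1.99*(-2.40)^i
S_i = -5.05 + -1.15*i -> [-5.05, -6.2, -7.35, -8.5, -9.65]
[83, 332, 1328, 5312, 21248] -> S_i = 83*4^i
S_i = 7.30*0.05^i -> [7.3, 0.36, 0.02, 0.0, 0.0]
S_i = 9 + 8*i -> [9, 17, 25, 33, 41]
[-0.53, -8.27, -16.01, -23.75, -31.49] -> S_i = -0.53 + -7.74*i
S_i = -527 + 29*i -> [-527, -498, -469, -440, -411]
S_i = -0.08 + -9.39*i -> [-0.08, -9.47, -18.86, -28.25, -37.64]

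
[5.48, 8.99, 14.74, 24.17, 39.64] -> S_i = 5.48*1.64^i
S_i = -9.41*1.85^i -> [-9.41, -17.41, -32.21, -59.58, -110.22]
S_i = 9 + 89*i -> [9, 98, 187, 276, 365]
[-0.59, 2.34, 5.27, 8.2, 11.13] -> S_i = -0.59 + 2.93*i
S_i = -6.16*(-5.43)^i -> [-6.16, 33.45, -181.63, 986.23, -5355.25]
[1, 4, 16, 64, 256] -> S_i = 1*4^i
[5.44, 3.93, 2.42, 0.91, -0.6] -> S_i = 5.44 + -1.51*i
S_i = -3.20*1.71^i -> [-3.2, -5.47, -9.36, -16.0, -27.36]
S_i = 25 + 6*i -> [25, 31, 37, 43, 49]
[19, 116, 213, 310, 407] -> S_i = 19 + 97*i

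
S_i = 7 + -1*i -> [7, 6, 5, 4, 3]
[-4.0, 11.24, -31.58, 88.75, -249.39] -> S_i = -4.00*(-2.81)^i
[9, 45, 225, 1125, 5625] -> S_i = 9*5^i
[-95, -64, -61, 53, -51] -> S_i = Random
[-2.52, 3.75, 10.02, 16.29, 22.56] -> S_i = -2.52 + 6.27*i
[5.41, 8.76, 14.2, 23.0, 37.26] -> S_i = 5.41*1.62^i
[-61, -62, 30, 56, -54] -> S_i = Random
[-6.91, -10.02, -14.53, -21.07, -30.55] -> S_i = -6.91*1.45^i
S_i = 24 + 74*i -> [24, 98, 172, 246, 320]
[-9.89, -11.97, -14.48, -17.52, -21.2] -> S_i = -9.89*1.21^i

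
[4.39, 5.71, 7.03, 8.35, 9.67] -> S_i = 4.39 + 1.32*i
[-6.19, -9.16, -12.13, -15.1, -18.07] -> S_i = -6.19 + -2.97*i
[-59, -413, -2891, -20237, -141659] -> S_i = -59*7^i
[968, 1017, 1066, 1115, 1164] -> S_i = 968 + 49*i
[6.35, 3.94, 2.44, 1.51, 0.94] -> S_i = 6.35*0.62^i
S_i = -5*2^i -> [-5, -10, -20, -40, -80]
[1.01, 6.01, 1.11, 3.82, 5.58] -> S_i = Random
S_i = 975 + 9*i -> [975, 984, 993, 1002, 1011]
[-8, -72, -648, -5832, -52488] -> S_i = -8*9^i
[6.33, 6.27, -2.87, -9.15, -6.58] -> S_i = Random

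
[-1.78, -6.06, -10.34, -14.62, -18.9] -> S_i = -1.78 + -4.28*i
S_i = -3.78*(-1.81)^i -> [-3.78, 6.84, -12.38, 22.41, -40.57]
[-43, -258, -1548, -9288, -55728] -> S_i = -43*6^i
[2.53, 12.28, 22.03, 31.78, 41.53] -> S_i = 2.53 + 9.75*i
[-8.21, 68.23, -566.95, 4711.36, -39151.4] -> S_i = -8.21*(-8.31)^i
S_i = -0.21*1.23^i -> [-0.21, -0.26, -0.32, -0.39, -0.48]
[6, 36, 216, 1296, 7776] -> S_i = 6*6^i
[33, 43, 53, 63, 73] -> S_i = 33 + 10*i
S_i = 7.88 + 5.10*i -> [7.88, 12.98, 18.08, 23.18, 28.28]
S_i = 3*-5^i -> [3, -15, 75, -375, 1875]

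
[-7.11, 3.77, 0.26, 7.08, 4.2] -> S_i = Random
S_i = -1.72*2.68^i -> [-1.72, -4.61, -12.35, -33.11, -88.73]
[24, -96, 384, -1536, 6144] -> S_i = 24*-4^i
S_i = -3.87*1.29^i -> [-3.87, -4.99, -6.44, -8.31, -10.72]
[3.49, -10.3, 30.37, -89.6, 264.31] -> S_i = 3.49*(-2.95)^i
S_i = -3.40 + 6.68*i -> [-3.4, 3.28, 9.96, 16.64, 23.32]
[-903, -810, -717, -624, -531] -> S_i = -903 + 93*i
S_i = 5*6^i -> [5, 30, 180, 1080, 6480]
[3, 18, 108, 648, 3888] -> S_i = 3*6^i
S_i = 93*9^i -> [93, 837, 7533, 67797, 610173]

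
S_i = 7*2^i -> [7, 14, 28, 56, 112]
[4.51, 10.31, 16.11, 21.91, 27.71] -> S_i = 4.51 + 5.80*i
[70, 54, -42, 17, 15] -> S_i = Random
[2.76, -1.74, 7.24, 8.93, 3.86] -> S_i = Random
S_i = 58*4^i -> [58, 232, 928, 3712, 14848]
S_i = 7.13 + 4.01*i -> [7.13, 11.14, 15.15, 19.16, 23.17]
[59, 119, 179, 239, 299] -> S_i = 59 + 60*i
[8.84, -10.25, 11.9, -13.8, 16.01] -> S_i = 8.84*(-1.16)^i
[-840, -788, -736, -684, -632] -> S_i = -840 + 52*i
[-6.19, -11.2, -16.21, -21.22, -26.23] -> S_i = -6.19 + -5.01*i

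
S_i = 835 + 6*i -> [835, 841, 847, 853, 859]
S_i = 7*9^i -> [7, 63, 567, 5103, 45927]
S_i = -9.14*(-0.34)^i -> [-9.14, 3.11, -1.06, 0.36, -0.12]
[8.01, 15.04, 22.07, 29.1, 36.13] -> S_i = 8.01 + 7.03*i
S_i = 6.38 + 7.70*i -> [6.38, 14.08, 21.78, 29.48, 37.18]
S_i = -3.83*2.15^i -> [-3.83, -8.23, -17.7, -38.06, -81.84]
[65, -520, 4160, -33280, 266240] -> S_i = 65*-8^i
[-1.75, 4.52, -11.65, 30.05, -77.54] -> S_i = -1.75*(-2.58)^i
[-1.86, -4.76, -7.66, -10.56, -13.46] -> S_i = -1.86 + -2.90*i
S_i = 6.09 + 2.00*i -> [6.09, 8.09, 10.09, 12.09, 14.09]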